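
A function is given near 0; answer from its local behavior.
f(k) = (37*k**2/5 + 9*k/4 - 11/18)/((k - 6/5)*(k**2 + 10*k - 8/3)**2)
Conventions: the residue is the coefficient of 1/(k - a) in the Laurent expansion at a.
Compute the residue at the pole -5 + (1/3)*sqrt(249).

The factor k**2 + 10*k - 8/3 splits as (k - a)(k - a') with a = -5 + (1/3)*sqrt(249), a' = -5 - (1/3)*sqrt(249). At the order-2 pole a set g(k) = (k - a)^2*f(k) = [(37*k**2/5 + 9*k/4 - 11/18)/(k - 6/5)] / (k - a')^2.
Order-2 pole: residue = g'(a); g'(-5 + (1/3)*sqrt(249)) = -35845/652864 - (2187261/4497580096)*sqrt(249), so the residue is -35845/652864 - (2187261/4497580096)*sqrt(249).

The residue is -35845/652864 - (2187261/4497580096)*sqrt(249).


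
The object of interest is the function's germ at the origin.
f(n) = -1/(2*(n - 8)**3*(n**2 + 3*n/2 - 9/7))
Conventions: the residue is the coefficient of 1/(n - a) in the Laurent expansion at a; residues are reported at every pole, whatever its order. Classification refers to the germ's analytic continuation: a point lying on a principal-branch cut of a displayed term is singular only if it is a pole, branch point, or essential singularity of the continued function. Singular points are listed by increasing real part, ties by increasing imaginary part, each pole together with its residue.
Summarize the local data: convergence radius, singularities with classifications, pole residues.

Denominator factor (n**2 + 3*n/2 - 9/7): discriminant 207/28, real irrational roots -3/4 + (3/28)*sqrt(161) and -3/4 - (3/28)*sqrt(161); poles of order 1, moduli -3/4 + (3/28)*sqrt(161) and 3/4 + (3/28)*sqrt(161).
Denominator factor (n - 8)^3: pole of order 3 at 8, modulus 8.
The radius of convergence is the smallest modulus among the singular points: -3/4 + (3/28)*sqrt(161).
The factor n**2 + 3*n/2 - 9/7 splits as (n - a)(n - a') with a = -3/4 - (3/28)*sqrt(161), a' = -3/4 + (3/28)*sqrt(161). At the order-1 pole a set g(n) = (n - a)*f(n) = [-1/(2*(n - 8)**3)] / (n - a').
Simple pole: residue = g(a) at a = -3/4 - (3/28)*sqrt(161), which is 317667/2288890672 - (3942785/157933456368)*sqrt(161).
The factor n**2 + 3*n/2 - 9/7 splits as (n - a)(n - a') with a = -3/4 + (3/28)*sqrt(161), a' = -3/4 - (3/28)*sqrt(161). At the order-1 pole a set g(n) = (n - a)*f(n) = [-1/(2*(n - 8)**3)] / (n - a').
Simple pole: residue = g(a) at a = -3/4 + (3/28)*sqrt(161), which is 317667/2288890672 + (3942785/157933456368)*sqrt(161).
At the order-3 pole 8 set g(n) = (n - (8))^3*f(n) = -1/(2*(n**2 + 3*n/2 - 9/7)).
Order-3 pole: residue = g''(a)/2; g''(8) = -317667/572222668, so the residue is -317667/1144445336.
List the singular points by increasing real part (a conjugate pair: the negative imaginary part first).

Radius of convergence at 0: -3/4 + (3/28)*sqrt(161).
At -3/4 - (3/28)*sqrt(161): a pole of order 1; residue 317667/2288890672 - (3942785/157933456368)*sqrt(161).
At -3/4 + (3/28)*sqrt(161): a pole of order 1; residue 317667/2288890672 + (3942785/157933456368)*sqrt(161).
At 8: a pole of order 3; residue -317667/1144445336.


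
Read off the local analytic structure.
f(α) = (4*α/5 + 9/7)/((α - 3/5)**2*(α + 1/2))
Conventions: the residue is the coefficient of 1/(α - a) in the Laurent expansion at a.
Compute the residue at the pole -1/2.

At the order-1 pole -1/2 set g(α) = (α - (-1/2))*f(α) = (4*α/5 + 9/7)/(α - 3/5)**2.
Simple pole: residue = g(a) at a = -1/2, which is 620/847.

The residue is 620/847.


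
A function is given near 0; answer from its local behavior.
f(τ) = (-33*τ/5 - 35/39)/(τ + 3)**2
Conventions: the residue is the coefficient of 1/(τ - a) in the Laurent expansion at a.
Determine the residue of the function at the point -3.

The residue is -33/5.

At the order-2 pole -3 set g(τ) = (τ - (-3))^2*f(τ) = -33*τ/5 - 35/39.
Order-2 pole: residue = g'(a); g'(-3) = -33/5, so the residue is -33/5.


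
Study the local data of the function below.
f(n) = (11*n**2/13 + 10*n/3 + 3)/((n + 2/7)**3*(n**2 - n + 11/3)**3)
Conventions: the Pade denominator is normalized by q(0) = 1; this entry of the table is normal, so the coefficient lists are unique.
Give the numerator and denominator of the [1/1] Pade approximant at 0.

The Pade approximant has numerator coefficients [27783/10648, -30514627647/5167921616]; denominator coefficients [1, 1530702/242671].

Taylor coefficients needed (expand at 0): a_0 = 27783/10648, a_1 = -5238639/234256, a_2 = 2362638537/16749304.
Write the denominator as Q(n) = 1 + q1*n. Requiring Q*f - P = O(n^3) with deg P <= 1 kills the coefficients of n^2..n^2 in Q*f:
  n^2: a_2 + q1*a_1 = 0, i.e. 2362638537/16749304 + (-5238639/234256)*q1 = 0.
Solving this linear system: q1 = 1530702/242671.
The numerator is Q*f truncated at degree 1: P0 = a_0 = 27783/10648; P1 = a_1 + q1*a_0 = -30514627647/5167921616.


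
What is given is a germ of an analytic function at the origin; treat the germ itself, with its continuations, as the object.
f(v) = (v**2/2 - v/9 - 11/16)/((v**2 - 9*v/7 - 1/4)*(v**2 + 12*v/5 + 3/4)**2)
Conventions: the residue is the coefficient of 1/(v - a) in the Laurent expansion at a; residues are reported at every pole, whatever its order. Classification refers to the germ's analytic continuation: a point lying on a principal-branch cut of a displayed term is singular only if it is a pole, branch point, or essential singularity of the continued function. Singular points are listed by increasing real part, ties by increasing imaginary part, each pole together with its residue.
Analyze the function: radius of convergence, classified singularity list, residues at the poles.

Denominator factor (v**2 + 12*v/5 + 3/4)^2: discriminant 69/25, real irrational roots -6/5 + (1/10)*sqrt(69) and -6/5 - (1/10)*sqrt(69); poles of order 2, moduli 6/5 - (1/10)*sqrt(69) and 6/5 + (1/10)*sqrt(69).
Denominator factor (v**2 - 9*v/7 - 1/4): discriminant 130/49, real irrational roots 9/14 + (1/14)*sqrt(130) and 9/14 - (1/14)*sqrt(130); poles of order 1, moduli 9/14 + (1/14)*sqrt(130) and -9/14 + (1/14)*sqrt(130).
The radius of convergence is the smallest modulus among the singular points: -9/14 + (1/14)*sqrt(130).
The factor v**2 + 12*v/5 + 3/4 splits as (v - a)(v - a') with a = -6/5 - (1/10)*sqrt(69), a' = -6/5 + (1/10)*sqrt(69). At the order-2 pole a set g(v) = (v - a)^2*f(v) = [(v**2/2 - v/9 - 11/16)/(v**2 - 9*v/7 - 1/4)] / (v - a')^2.
Order-2 pole: residue = g'(a); g'(-6/5 - (1/10)*sqrt(69)) = -271085675/182447226 + (107881927475/579087495324)*sqrt(69), so the residue is -271085675/182447226 + (107881927475/579087495324)*sqrt(69).
The factor v**2 + 12*v/5 + 3/4 splits as (v - a)(v - a') with a = -6/5 + (1/10)*sqrt(69), a' = -6/5 - (1/10)*sqrt(69). At the order-2 pole a set g(v) = (v - a)^2*f(v) = [(v**2/2 - v/9 - 11/16)/(v**2 - 9*v/7 - 1/4)] / (v - a')^2.
Order-2 pole: residue = g'(a); g'(-6/5 + (1/10)*sqrt(69)) = -271085675/182447226 - (107881927475/579087495324)*sqrt(69), so the residue is -271085675/182447226 - (107881927475/579087495324)*sqrt(69).
The factor v**2 - 9*v/7 - 1/4 splits as (v - a)(v - a') with a = 9/14 - (1/14)*sqrt(130), a' = 9/14 + (1/14)*sqrt(130). At the order-1 pole a set g(v) = (v - a)*f(v) = [(v**2/2 - v/9 - 11/16)/(v**2 + 12*v/5 + 3/4)**2] / (v - a').
Simple pole: residue = g(a) at a = 9/14 - (1/14)*sqrt(130), which is 271085675/182447226 + (411222595/3162418584)*sqrt(130).
The factor v**2 - 9*v/7 - 1/4 splits as (v - a)(v - a') with a = 9/14 + (1/14)*sqrt(130), a' = 9/14 - (1/14)*sqrt(130). At the order-1 pole a set g(v) = (v - a)*f(v) = [(v**2/2 - v/9 - 11/16)/(v**2 + 12*v/5 + 3/4)**2] / (v - a').
Simple pole: residue = g(a) at a = 9/14 + (1/14)*sqrt(130), which is 271085675/182447226 - (411222595/3162418584)*sqrt(130).
List the singular points by increasing real part (a conjugate pair: the negative imaginary part first).

Radius of convergence at 0: -9/14 + (1/14)*sqrt(130).
At -6/5 - (1/10)*sqrt(69): a pole of order 2; residue -271085675/182447226 + (107881927475/579087495324)*sqrt(69).
At -6/5 + (1/10)*sqrt(69): a pole of order 2; residue -271085675/182447226 - (107881927475/579087495324)*sqrt(69).
At 9/14 - (1/14)*sqrt(130): a pole of order 1; residue 271085675/182447226 + (411222595/3162418584)*sqrt(130).
At 9/14 + (1/14)*sqrt(130): a pole of order 1; residue 271085675/182447226 - (411222595/3162418584)*sqrt(130).


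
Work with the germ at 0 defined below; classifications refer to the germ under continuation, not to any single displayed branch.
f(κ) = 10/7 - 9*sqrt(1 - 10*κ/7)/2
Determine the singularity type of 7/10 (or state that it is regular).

The point is an algebraic (square-root) branch point.

The term (-9/2)*sqrt(1 - κ/(7/10)) has argument 1 - 7/10/(7/10) = 0 at 7/10: a square-root (algebraic, two-sheeted) branch point; the remaining terms are analytic or single-valued there.


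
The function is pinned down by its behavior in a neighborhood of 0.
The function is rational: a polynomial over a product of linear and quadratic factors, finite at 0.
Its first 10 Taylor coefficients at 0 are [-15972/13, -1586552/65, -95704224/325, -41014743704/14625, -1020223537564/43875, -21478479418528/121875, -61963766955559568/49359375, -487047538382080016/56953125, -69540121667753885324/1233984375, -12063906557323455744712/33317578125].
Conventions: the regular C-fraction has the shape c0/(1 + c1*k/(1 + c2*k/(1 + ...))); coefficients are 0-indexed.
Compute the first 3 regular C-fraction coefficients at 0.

The regular C-fraction coefficients are [-15972/13, -298/15, 17438/2235].

Taylor coefficients (read off): a_0 = -15972/13, a_1 = -1586552/65, a_2 = -95704224/325.
c0 = a_0 = -15972/13. Peel one level at a time: if S = 1 + c*k/S' with S'(0) = 1, then c is the k-coefficient of S and S' = c*k/(S - 1).
S_1 = c0/f = 1 + (-298/15)*k + (34876/225)*k^2 + ...; c1 = -298/15.
S_2 = c1*k/(S_1 - 1) = 1 + (17438/2235)*k + ...; c2 = 17438/2235.


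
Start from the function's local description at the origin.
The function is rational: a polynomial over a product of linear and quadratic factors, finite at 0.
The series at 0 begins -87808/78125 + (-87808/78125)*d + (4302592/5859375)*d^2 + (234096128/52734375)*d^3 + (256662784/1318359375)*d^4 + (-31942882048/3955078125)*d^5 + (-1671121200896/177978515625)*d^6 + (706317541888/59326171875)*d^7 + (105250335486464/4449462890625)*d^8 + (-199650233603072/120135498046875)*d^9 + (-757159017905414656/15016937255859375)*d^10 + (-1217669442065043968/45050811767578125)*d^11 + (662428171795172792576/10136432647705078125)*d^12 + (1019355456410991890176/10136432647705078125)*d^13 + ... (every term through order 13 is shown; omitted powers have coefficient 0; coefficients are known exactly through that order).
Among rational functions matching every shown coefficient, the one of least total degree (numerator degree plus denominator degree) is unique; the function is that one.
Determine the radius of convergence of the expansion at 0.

The radius of convergence is (1/7)*sqrt(35).

No rational of total degree below 12 reproduces all 14 coefficients; solving the [0/12] Pade equations on them gives f(d) = 4/(5*(d**2 - 3*d/7 + 5/7)**3*(d**2 - d/3 - 5/4)**3), whose expansion matches every shown term.
Denominator factor (d**2 - 3*d/7 + 5/7)^3: discriminant -131/49, complex-conjugate roots (3/14) + ((1/14)*sqrt(131))*i and (3/14) - ((1/14)*sqrt(131))*i; poles of order 3, moduli (1/7)*sqrt(35) and (1/7)*sqrt(35).
Denominator factor (d**2 - d/3 - 5/4)^3: discriminant 46/9, real irrational roots 1/6 + (1/6)*sqrt(46) and 1/6 - (1/6)*sqrt(46); poles of order 3, moduli 1/6 + (1/6)*sqrt(46) and -1/6 + (1/6)*sqrt(46).
The radius of convergence is the smallest modulus among the singular points: (1/7)*sqrt(35).


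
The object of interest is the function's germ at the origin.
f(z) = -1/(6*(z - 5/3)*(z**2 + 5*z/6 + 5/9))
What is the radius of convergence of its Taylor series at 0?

Denominator factor (z - 5/3): pole of order 1 at 5/3, modulus 5/3.
Denominator factor (z**2 + 5*z/6 + 5/9): discriminant -55/36, complex-conjugate roots (-5/12) + ((1/12)*sqrt(55))*i and (-5/12) - ((1/12)*sqrt(55))*i; poles of order 1, moduli (1/3)*sqrt(5) and (1/3)*sqrt(5).
The radius of convergence is the smallest modulus among the singular points: (1/3)*sqrt(5).

The radius of convergence is (1/3)*sqrt(5).


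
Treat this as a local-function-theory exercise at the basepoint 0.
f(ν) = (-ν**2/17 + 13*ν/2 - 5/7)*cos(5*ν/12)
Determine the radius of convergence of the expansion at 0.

The radius of convergence is infinite.

The factor cos(5*ν/12) is entire and contributes no finite singular point.
The polynomial part has no poles.
No finite singular points: the Taylor series at 0 converges everywhere.


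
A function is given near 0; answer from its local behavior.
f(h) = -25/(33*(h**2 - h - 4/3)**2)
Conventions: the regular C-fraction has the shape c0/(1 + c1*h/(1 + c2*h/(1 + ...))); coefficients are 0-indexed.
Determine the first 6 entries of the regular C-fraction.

The regular C-fraction coefficients are [-75/176, 3/2, 5/8, -73/40, 408/365, 540/1241].

Taylor coefficients (expand at 0): a_0 = -75/176, a_1 = 225/352, a_2 = -3825/2816, a_3 = 6075/2816, a_4 = -159975/45056, a_5 = 492075/90112.
c0 = a_0 = -75/176. Peel one level at a time: if S = 1 + c*h/S' with S'(0) = 1, then c is the h-coefficient of S and S' = c*h/(S - 1).
S_1 = c0/f = 1 + (3/2)*h + (-15/16)*h^2 + ...; c1 = 3/2.
S_2 = c1*h/(S_1 - 1) = 1 + (5/8)*h + (73/64)*h^2 + ...; c2 = 5/8.
S_3 = c2*h/(S_2 - 1) = 1 + (-73/40)*h + (51/25)*h^2 + ...; c3 = -73/40.
S_4 = c3*h/(S_3 - 1) = 1 + (408/365)*h + (-2592/5329)*h^2 + ...; c4 = 408/365.
S_5 = c4*h/(S_4 - 1) = 1 + (540/1241)*h + ...; c5 = 540/1241.


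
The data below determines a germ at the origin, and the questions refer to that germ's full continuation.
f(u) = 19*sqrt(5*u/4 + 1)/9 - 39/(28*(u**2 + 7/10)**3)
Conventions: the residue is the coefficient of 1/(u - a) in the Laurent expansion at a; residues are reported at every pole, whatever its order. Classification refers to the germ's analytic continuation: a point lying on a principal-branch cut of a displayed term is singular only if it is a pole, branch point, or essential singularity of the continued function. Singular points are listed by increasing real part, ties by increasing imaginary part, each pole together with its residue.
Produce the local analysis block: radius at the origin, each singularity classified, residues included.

Denominator factor (u**2 + 7/10)^3: discriminant -14/5, complex-conjugate roots ((1/10)*sqrt(70))*i and -((1/10)*sqrt(70))*i; poles of order 3, moduli (1/10)*sqrt(70) and (1/10)*sqrt(70).
Branch term (19/9)*sqrt(1 - u/(-4/5)): its argument vanishes at u = -4/5, a square-root branch point, modulus 4/5.
The radius of convergence is the smallest modulus among the singular points: 4/5.
The branch term is analytic at -((1/10)*sqrt(70))*i and contributes nothing to the residue; only the rational part matters.
The factor u**2 + 7/10 splits as (u - a)(u - a') with a = -((1/10)*sqrt(70))*i, a' = ((1/10)*sqrt(70))*i. At the order-3 pole a set g(u) = (u - a)^3*(rational part) = [-39/28] / (u - a')^3.
Order-3 pole: residue = g''(a)/2; g''(-((1/10)*sqrt(70))*i) = -((2925/19208)*sqrt(70))*i, so the residue is -((2925/38416)*sqrt(70))*i.
The branch term is analytic at ((1/10)*sqrt(70))*i and contributes nothing to the residue; only the rational part matters.
The factor u**2 + 7/10 splits as (u - a)(u - a') with a = ((1/10)*sqrt(70))*i, a' = -((1/10)*sqrt(70))*i. At the order-3 pole a set g(u) = (u - a)^3*(rational part) = [-39/28] / (u - a')^3.
Order-3 pole: residue = g''(a)/2; g''(((1/10)*sqrt(70))*i) = ((2925/19208)*sqrt(70))*i, so the residue is ((2925/38416)*sqrt(70))*i.
List the singular points by increasing real part (a conjugate pair: the negative imaginary part first).

Radius of convergence at 0: 4/5.
At -4/5: an algebraic (square-root) branch point.
At -((1/10)*sqrt(70))*i: a pole of order 3; residue -((2925/38416)*sqrt(70))*i.
At ((1/10)*sqrt(70))*i: a pole of order 3; residue ((2925/38416)*sqrt(70))*i.


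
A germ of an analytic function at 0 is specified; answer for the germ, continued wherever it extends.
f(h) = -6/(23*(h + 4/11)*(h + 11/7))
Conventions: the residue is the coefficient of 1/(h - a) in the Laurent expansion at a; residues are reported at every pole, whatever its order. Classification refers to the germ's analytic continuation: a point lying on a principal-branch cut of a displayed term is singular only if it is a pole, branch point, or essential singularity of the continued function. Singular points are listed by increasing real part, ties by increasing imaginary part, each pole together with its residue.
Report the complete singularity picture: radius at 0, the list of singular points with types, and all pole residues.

Radius of convergence at 0: 4/11.
At -11/7: a pole of order 1; residue 154/713.
At -4/11: a pole of order 1; residue -154/713.

Denominator factor (h + 11/7): pole of order 1 at -11/7, modulus 11/7.
Denominator factor (h + 4/11): pole of order 1 at -4/11, modulus 4/11.
The radius of convergence is the smallest modulus among the singular points: 4/11.
At the order-1 pole -11/7 set g(h) = (h - (-11/7))*f(h) = -6/(23*(h + 4/11)).
Simple pole: residue = g(a) at a = -11/7, which is 154/713.
At the order-1 pole -4/11 set g(h) = (h - (-4/11))*f(h) = -6/(23*(h + 11/7)).
Simple pole: residue = g(a) at a = -4/11, which is -154/713.
List the singular points by increasing real part (a conjugate pair: the negative imaginary part first).


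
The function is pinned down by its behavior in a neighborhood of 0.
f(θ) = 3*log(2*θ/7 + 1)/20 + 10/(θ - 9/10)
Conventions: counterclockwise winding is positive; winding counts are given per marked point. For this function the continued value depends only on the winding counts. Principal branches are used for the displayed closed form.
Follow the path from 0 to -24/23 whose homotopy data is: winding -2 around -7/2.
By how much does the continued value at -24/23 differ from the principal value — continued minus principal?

Continued minus principal equals -(3/5)*pi*i.

The rational part is single-valued and drops out of the difference; each branch term changes only by its own monodromy.
(3/20)*log(1 - θ/(-7/2)): each positive loop around -7/2 adds 2*pi*i to the log, so winding -2 contributes (3/20)*(-2)*2*pi*i = -(3/5)*pi*i.
Summing the contributions at θ = -24/23 gives -(3/5)*pi*i.


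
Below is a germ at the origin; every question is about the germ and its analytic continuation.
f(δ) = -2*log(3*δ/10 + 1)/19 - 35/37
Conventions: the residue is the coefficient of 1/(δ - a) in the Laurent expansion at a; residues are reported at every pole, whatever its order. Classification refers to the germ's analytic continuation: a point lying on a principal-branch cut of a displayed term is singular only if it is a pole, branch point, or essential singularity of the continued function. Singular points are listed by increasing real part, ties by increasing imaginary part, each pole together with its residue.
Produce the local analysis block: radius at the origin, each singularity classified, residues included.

Radius of convergence at 0: 10/3.
At -10/3: a logarithmic branch point.

Branch term (-2/19)*log(1 - δ/(-10/3)): its argument vanishes at δ = -10/3, a logarithmic branch point, modulus 10/3.
The radius of convergence is the smallest modulus among the singular points: 10/3.


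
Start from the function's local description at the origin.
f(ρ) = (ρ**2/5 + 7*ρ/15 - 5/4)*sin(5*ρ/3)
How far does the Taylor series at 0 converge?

The factor sin(5*ρ/3) is entire and contributes no finite singular point.
The polynomial part has no poles.
No finite singular points: the Taylor series at 0 converges everywhere.

The radius of convergence is infinite.


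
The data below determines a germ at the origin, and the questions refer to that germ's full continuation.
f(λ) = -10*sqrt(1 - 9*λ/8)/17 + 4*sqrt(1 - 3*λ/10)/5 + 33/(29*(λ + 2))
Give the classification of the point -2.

The point is a pole of order 1.

The denominator factor λ + 2 vanishes at -2 and appears to the power 1; the numerator there equals 33/29, nonzero, and no other factor vanishes.
The branch terms are analytic at this point.
Hence a pole whose order is the multiplicity, 1.


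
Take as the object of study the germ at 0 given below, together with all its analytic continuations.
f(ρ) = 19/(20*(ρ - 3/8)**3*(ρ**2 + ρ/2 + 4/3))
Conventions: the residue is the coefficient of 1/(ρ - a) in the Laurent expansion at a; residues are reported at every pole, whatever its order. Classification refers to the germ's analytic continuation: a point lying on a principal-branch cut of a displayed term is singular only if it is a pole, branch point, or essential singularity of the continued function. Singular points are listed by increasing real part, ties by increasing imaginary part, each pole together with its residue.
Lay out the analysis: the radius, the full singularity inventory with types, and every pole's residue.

Radius of convergence at 0: 3/8.
At (-1/4) - ((1/12)*sqrt(183))*i: a pole of order 1; residue (1663488/162308795) + ((28760832/1980167299)*sqrt(183))*i.
At (-1/4) + ((1/12)*sqrt(183))*i: a pole of order 1; residue (1663488/162308795) - ((28760832/1980167299)*sqrt(183))*i.
At 3/8: a pole of order 3; residue -3326976/162308795.

Denominator factor (ρ - 3/8)^3: pole of order 3 at 3/8, modulus 3/8.
Denominator factor (ρ**2 + ρ/2 + 4/3): discriminant -61/12, complex-conjugate roots (-1/4) + ((1/12)*sqrt(183))*i and (-1/4) - ((1/12)*sqrt(183))*i; poles of order 1, moduli (2/3)*sqrt(3) and (2/3)*sqrt(3).
The radius of convergence is the smallest modulus among the singular points: 3/8.
The factor ρ**2 + ρ/2 + 4/3 splits as (ρ - a)(ρ - a') with a = (-1/4) - ((1/12)*sqrt(183))*i, a' = (-1/4) + ((1/12)*sqrt(183))*i. At the order-1 pole a set g(ρ) = (ρ - a)*f(ρ) = [19/(20*(ρ - 3/8)**3)] / (ρ - a').
Simple pole: residue = g(a) at a = (-1/4) - ((1/12)*sqrt(183))*i, which is (1663488/162308795) + ((28760832/1980167299)*sqrt(183))*i.
The factor ρ**2 + ρ/2 + 4/3 splits as (ρ - a)(ρ - a') with a = (-1/4) + ((1/12)*sqrt(183))*i, a' = (-1/4) - ((1/12)*sqrt(183))*i. At the order-1 pole a set g(ρ) = (ρ - a)*f(ρ) = [19/(20*(ρ - 3/8)**3)] / (ρ - a').
Simple pole: residue = g(a) at a = (-1/4) + ((1/12)*sqrt(183))*i, which is (1663488/162308795) - ((28760832/1980167299)*sqrt(183))*i.
At the order-3 pole 3/8 set g(ρ) = (ρ - (3/8))^3*f(ρ) = 19/(20*(ρ**2 + ρ/2 + 4/3)).
Order-3 pole: residue = g''(a)/2; g''(3/8) = -6653952/162308795, so the residue is -3326976/162308795.
List the singular points by increasing real part (a conjugate pair: the negative imaginary part first).


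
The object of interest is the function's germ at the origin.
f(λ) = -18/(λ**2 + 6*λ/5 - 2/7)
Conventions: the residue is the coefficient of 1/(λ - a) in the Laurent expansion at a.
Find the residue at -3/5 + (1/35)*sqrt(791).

The residue is -(45/113)*sqrt(791).

The factor λ**2 + 6*λ/5 - 2/7 splits as (λ - a)(λ - a') with a = -3/5 + (1/35)*sqrt(791), a' = -3/5 - (1/35)*sqrt(791). At the order-1 pole a set g(λ) = (λ - a)*f(λ) = [-18] / (λ - a').
Simple pole: residue = g(a) at a = -3/5 + (1/35)*sqrt(791), which is -(45/113)*sqrt(791).


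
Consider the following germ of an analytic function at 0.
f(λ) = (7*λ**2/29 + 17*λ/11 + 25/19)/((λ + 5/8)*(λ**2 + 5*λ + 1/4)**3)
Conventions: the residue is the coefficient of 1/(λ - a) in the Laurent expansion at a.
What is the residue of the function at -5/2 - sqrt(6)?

The residue is 352860160/24363274419 - (1115868739/173249951424)*sqrt(6).

The factor λ**2 + 5*λ + 1/4 splits as (λ - a)(λ - a') with a = -5/2 - sqrt(6), a' = -5/2 + sqrt(6). At the order-3 pole a set g(λ) = (λ - a)^3*f(λ) = [(7*λ**2/29 + 17*λ/11 + 25/19)/(λ + 5/8)] / (λ - a')^3.
Order-3 pole: residue = g''(a)/2; g''(-5/2 - sqrt(6)) = 705720320/24363274419 - (1115868739/86624975712)*sqrt(6), so the residue is 352860160/24363274419 - (1115868739/173249951424)*sqrt(6).


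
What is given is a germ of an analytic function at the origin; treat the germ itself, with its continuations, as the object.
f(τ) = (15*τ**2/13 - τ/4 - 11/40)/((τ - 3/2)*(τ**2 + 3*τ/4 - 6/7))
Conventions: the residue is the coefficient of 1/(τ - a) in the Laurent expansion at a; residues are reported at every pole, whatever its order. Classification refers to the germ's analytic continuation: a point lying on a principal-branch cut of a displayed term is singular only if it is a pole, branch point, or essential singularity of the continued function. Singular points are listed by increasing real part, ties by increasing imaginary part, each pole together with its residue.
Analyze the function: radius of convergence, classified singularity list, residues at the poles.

Radius of convergence at 0: -3/8 + (1/56)*sqrt(3129).
At -3/8 - (1/56)*sqrt(3129): a pole of order 1; residue 3491/18330 + (1961/546234)*sqrt(3129).
At -3/8 + (1/56)*sqrt(3129): a pole of order 1; residue 3491/18330 - (1961/546234)*sqrt(3129).
At 3/2: a pole of order 1; residue 7084/9165.

Denominator factor (τ - 3/2): pole of order 1 at 3/2, modulus 3/2.
Denominator factor (τ**2 + 3*τ/4 - 6/7): discriminant 447/112, real irrational roots -3/8 + (1/56)*sqrt(3129) and -3/8 - (1/56)*sqrt(3129); poles of order 1, moduli -3/8 + (1/56)*sqrt(3129) and 3/8 + (1/56)*sqrt(3129).
The radius of convergence is the smallest modulus among the singular points: -3/8 + (1/56)*sqrt(3129).
The factor τ**2 + 3*τ/4 - 6/7 splits as (τ - a)(τ - a') with a = -3/8 - (1/56)*sqrt(3129), a' = -3/8 + (1/56)*sqrt(3129). At the order-1 pole a set g(τ) = (τ - a)*f(τ) = [(15*τ**2/13 - τ/4 - 11/40)/(τ - 3/2)] / (τ - a').
Simple pole: residue = g(a) at a = -3/8 - (1/56)*sqrt(3129), which is 3491/18330 + (1961/546234)*sqrt(3129).
The factor τ**2 + 3*τ/4 - 6/7 splits as (τ - a)(τ - a') with a = -3/8 + (1/56)*sqrt(3129), a' = -3/8 - (1/56)*sqrt(3129). At the order-1 pole a set g(τ) = (τ - a)*f(τ) = [(15*τ**2/13 - τ/4 - 11/40)/(τ - 3/2)] / (τ - a').
Simple pole: residue = g(a) at a = -3/8 + (1/56)*sqrt(3129), which is 3491/18330 - (1961/546234)*sqrt(3129).
At the order-1 pole 3/2 set g(τ) = (τ - (3/2))*f(τ) = (15*τ**2/13 - τ/4 - 11/40)/(τ**2 + 3*τ/4 - 6/7).
Simple pole: residue = g(a) at a = 3/2, which is 7084/9165.
List the singular points by increasing real part (a conjugate pair: the negative imaginary part first).


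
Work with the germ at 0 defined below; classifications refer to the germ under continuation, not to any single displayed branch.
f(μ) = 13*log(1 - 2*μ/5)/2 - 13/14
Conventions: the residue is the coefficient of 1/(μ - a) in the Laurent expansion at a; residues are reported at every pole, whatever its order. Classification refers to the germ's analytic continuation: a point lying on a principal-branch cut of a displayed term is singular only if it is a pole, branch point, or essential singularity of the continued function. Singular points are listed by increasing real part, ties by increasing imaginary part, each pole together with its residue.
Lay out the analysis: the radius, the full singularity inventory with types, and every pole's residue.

Radius of convergence at 0: 5/2.
At 5/2: a logarithmic branch point.

Branch term (13/2)*log(1 - μ/(5/2)): its argument vanishes at μ = 5/2, a logarithmic branch point, modulus 5/2.
The radius of convergence is the smallest modulus among the singular points: 5/2.


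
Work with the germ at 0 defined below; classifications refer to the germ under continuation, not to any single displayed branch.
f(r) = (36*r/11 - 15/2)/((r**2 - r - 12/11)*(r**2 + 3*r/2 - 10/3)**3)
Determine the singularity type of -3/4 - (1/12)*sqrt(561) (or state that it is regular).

The point is a pole of order 3.

The denominator factor r**2 + 3*r/2 - 10/3 vanishes at -3/4 - (1/12)*sqrt(561) and appears to the power 3; the numerator there equals -219/22 - (3/11)*sqrt(561), nonzero, and no other factor vanishes.
Hence a pole whose order is the multiplicity, 3.


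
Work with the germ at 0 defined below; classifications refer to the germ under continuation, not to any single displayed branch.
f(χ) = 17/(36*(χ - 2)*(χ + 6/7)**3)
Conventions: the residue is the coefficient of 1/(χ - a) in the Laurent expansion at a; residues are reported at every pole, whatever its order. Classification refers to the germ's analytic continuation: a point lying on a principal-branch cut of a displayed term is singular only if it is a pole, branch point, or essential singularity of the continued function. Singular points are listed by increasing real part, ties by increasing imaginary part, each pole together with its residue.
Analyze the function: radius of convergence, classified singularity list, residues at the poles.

Denominator factor (χ + 6/7)^3: pole of order 3 at -6/7, modulus 6/7.
Denominator factor (χ - 2): pole of order 1 at 2, modulus 2.
The radius of convergence is the smallest modulus among the singular points: 6/7.
At the order-3 pole -6/7 set g(χ) = (χ - (-6/7))^3*f(χ) = 17/(36*(χ - 2)).
Order-3 pole: residue = g''(a)/2; g''(-6/7) = -5831/144000, so the residue is -5831/288000.
At the order-1 pole 2 set g(χ) = (χ - (2))*f(χ) = 17/(36*(χ + 6/7)**3).
Simple pole: residue = g(a) at a = 2, which is 5831/288000.
List the singular points by increasing real part (a conjugate pair: the negative imaginary part first).

Radius of convergence at 0: 6/7.
At -6/7: a pole of order 3; residue -5831/288000.
At 2: a pole of order 1; residue 5831/288000.


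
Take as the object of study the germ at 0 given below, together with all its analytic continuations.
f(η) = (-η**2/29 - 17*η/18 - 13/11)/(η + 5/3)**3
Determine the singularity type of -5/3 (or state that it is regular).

The denominator factor η + 5/3 vanishes at -5/3 and appears to the power 3; the numerator there equals 5107/17226, nonzero, and no other factor vanishes.
Hence a pole whose order is the multiplicity, 3.

The point is a pole of order 3.


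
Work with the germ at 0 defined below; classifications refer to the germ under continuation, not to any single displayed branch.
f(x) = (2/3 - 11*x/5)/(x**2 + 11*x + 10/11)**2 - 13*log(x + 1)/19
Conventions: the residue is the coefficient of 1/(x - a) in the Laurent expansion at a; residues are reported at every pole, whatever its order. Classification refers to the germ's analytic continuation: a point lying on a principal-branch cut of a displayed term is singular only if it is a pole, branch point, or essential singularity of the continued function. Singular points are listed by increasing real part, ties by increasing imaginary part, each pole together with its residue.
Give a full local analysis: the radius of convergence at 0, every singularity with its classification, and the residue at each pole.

Radius of convergence at 0: 11/2 - (1/22)*sqrt(14201).
At -11/2 - (1/22)*sqrt(14201): a pole of order 2; residue (4213/25000215)*sqrt(14201).
At -1: a logarithmic branch point.
At -11/2 + (1/22)*sqrt(14201): a pole of order 2; residue -(4213/25000215)*sqrt(14201).

Denominator factor (x**2 + 11*x + 10/11)^2: discriminant 1291/11, real irrational roots -11/2 + (1/22)*sqrt(14201) and -11/2 - (1/22)*sqrt(14201); poles of order 2, moduli 11/2 - (1/22)*sqrt(14201) and 11/2 + (1/22)*sqrt(14201).
Branch term (-13/19)*log(1 - x/(-1)): its argument vanishes at x = -1, a logarithmic branch point, modulus 1.
The radius of convergence is the smallest modulus among the singular points: 11/2 - (1/22)*sqrt(14201).
The branch term is analytic at -11/2 - (1/22)*sqrt(14201) and contributes nothing to the residue; only the rational part matters.
The factor x**2 + 11*x + 10/11 splits as (x - a)(x - a') with a = -11/2 - (1/22)*sqrt(14201), a' = -11/2 + (1/22)*sqrt(14201). At the order-2 pole a set g(x) = (x - a)^2*(rational part) = [2/3 - 11*x/5] / (x - a')^2.
Order-2 pole: residue = g'(a); g'(-11/2 - (1/22)*sqrt(14201)) = (4213/25000215)*sqrt(14201), so the residue is (4213/25000215)*sqrt(14201).
The branch term is analytic at -11/2 + (1/22)*sqrt(14201) and contributes nothing to the residue; only the rational part matters.
The factor x**2 + 11*x + 10/11 splits as (x - a)(x - a') with a = -11/2 + (1/22)*sqrt(14201), a' = -11/2 - (1/22)*sqrt(14201). At the order-2 pole a set g(x) = (x - a)^2*(rational part) = [2/3 - 11*x/5] / (x - a')^2.
Order-2 pole: residue = g'(a); g'(-11/2 + (1/22)*sqrt(14201)) = -(4213/25000215)*sqrt(14201), so the residue is -(4213/25000215)*sqrt(14201).
List the singular points by increasing real part (a conjugate pair: the negative imaginary part first).


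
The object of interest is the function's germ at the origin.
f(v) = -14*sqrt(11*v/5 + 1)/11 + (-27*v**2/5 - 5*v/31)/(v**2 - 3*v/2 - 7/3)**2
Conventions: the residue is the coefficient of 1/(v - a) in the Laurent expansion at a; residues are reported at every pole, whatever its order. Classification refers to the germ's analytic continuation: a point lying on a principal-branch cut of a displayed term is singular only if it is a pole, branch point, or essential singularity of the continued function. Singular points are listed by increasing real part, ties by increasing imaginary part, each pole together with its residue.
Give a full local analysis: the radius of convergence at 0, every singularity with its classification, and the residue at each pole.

Denominator factor (v**2 - 3*v/2 - 7/3)^2: discriminant 139/12, real irrational roots 3/4 + (1/12)*sqrt(417) and 3/4 - (1/12)*sqrt(417); poles of order 2, moduli 3/4 + (1/12)*sqrt(417) and -3/4 + (1/12)*sqrt(417).
Branch term (-14/11)*sqrt(1 - v/(-5/11)): its argument vanishes at v = -5/11, a square-root branch point, modulus 5/11.
The radius of convergence is the smallest modulus among the singular points: 5/11.
The branch term is analytic at 3/4 - (1/12)*sqrt(417) and contributes nothing to the residue; only the rational part matters.
The factor v**2 - 3*v/2 - 7/3 splits as (v - a)(v - a') with a = 3/4 - (1/12)*sqrt(417), a' = 3/4 + (1/12)*sqrt(417). At the order-2 pole a set g(v) = (v - a)^2*(rational part) = [-27*v**2/5 - 5*v/31] / (v - a')^2.
Order-2 pole: residue = g'(a); g'(3/4 - (1/12)*sqrt(417)) = (92844/2994755)*sqrt(417), so the residue is (92844/2994755)*sqrt(417).
The branch term is analytic at 3/4 + (1/12)*sqrt(417) and contributes nothing to the residue; only the rational part matters.
The factor v**2 - 3*v/2 - 7/3 splits as (v - a)(v - a') with a = 3/4 + (1/12)*sqrt(417), a' = 3/4 - (1/12)*sqrt(417). At the order-2 pole a set g(v) = (v - a)^2*(rational part) = [-27*v**2/5 - 5*v/31] / (v - a')^2.
Order-2 pole: residue = g'(a); g'(3/4 + (1/12)*sqrt(417)) = -(92844/2994755)*sqrt(417), so the residue is -(92844/2994755)*sqrt(417).
List the singular points by increasing real part (a conjugate pair: the negative imaginary part first).

Radius of convergence at 0: 5/11.
At 3/4 - (1/12)*sqrt(417): a pole of order 2; residue (92844/2994755)*sqrt(417).
At -5/11: an algebraic (square-root) branch point.
At 3/4 + (1/12)*sqrt(417): a pole of order 2; residue -(92844/2994755)*sqrt(417).


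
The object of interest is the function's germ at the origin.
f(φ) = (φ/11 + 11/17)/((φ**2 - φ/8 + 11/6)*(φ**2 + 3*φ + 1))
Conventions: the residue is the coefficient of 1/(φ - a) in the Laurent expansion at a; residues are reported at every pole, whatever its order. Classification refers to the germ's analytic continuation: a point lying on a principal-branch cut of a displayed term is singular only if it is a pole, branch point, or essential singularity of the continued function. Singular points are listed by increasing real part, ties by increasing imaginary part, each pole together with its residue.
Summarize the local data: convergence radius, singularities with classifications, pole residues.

Denominator factor (φ**2 + 3*φ + 1): discriminant 5, real irrational roots -3/2 + (1/2)*sqrt(5) and -3/2 - (1/2)*sqrt(5); poles of order 1, moduli 3/2 - (1/2)*sqrt(5) and 3/2 + (1/2)*sqrt(5).
Denominator factor (φ**2 - φ/8 + 11/6): discriminant -1405/192, complex-conjugate roots (1/16) + ((1/48)*sqrt(4215))*i and (1/16) - ((1/48)*sqrt(4215))*i; poles of order 1, moduli (1/6)*sqrt(66) and (1/6)*sqrt(66).
The radius of convergence is the smallest modulus among the singular points: 3/2 - (1/2)*sqrt(5).
The factor φ**2 + 3*φ + 1 splits as (φ - a)(φ - a') with a = -3/2 - (1/2)*sqrt(5), a' = -3/2 + (1/2)*sqrt(5). At the order-1 pole a set g(φ) = (φ - a)*f(φ) = [(φ/11 + 11/17)/(φ**2 - φ/8 + 11/6)] / (φ - a').
Simple pole: residue = g(a) at a = -3/2 - (1/2)*sqrt(5), which is 22596/393635 - (68388/1968175)*sqrt(5).
The factor φ**2 + 3*φ + 1 splits as (φ - a)(φ - a') with a = -3/2 + (1/2)*sqrt(5), a' = -3/2 - (1/2)*sqrt(5). At the order-1 pole a set g(φ) = (φ - a)*f(φ) = [(φ/11 + 11/17)/(φ**2 - φ/8 + 11/6)] / (φ - a').
Simple pole: residue = g(a) at a = -3/2 + (1/2)*sqrt(5), which is 22596/393635 + (68388/1968175)*sqrt(5).
The factor φ**2 - φ/8 + 11/6 splits as (φ - a)(φ - a') with a = (1/16) - ((1/48)*sqrt(4215))*i, a' = (1/16) + ((1/48)*sqrt(4215))*i. At the order-1 pole a set g(φ) = (φ - a)*f(φ) = [(φ/11 + 11/17)/(φ**2 + 3*φ + 1)] / (φ - a').
Simple pole: residue = g(a) at a = (1/16) - ((1/48)*sqrt(4215))*i, which is (-22596/393635) + ((17796/553057175)*sqrt(4215))*i.
The factor φ**2 - φ/8 + 11/6 splits as (φ - a)(φ - a') with a = (1/16) + ((1/48)*sqrt(4215))*i, a' = (1/16) - ((1/48)*sqrt(4215))*i. At the order-1 pole a set g(φ) = (φ - a)*f(φ) = [(φ/11 + 11/17)/(φ**2 + 3*φ + 1)] / (φ - a').
Simple pole: residue = g(a) at a = (1/16) + ((1/48)*sqrt(4215))*i, which is (-22596/393635) - ((17796/553057175)*sqrt(4215))*i.
List the singular points by increasing real part (a conjugate pair: the negative imaginary part first).

Radius of convergence at 0: 3/2 - (1/2)*sqrt(5).
At -3/2 - (1/2)*sqrt(5): a pole of order 1; residue 22596/393635 - (68388/1968175)*sqrt(5).
At -3/2 + (1/2)*sqrt(5): a pole of order 1; residue 22596/393635 + (68388/1968175)*sqrt(5).
At (1/16) - ((1/48)*sqrt(4215))*i: a pole of order 1; residue (-22596/393635) + ((17796/553057175)*sqrt(4215))*i.
At (1/16) + ((1/48)*sqrt(4215))*i: a pole of order 1; residue (-22596/393635) - ((17796/553057175)*sqrt(4215))*i.


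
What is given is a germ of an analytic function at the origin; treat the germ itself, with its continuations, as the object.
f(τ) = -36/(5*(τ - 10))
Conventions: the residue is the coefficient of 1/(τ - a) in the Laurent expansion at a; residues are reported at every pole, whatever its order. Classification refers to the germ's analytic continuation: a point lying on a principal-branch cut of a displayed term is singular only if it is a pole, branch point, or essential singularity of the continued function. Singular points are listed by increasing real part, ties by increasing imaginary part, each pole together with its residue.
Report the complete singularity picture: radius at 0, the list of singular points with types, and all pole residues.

Radius of convergence at 0: 10.
At 10: a pole of order 1; residue -36/5.

Denominator factor (τ - 10): pole of order 1 at 10, modulus 10.
The radius of convergence is the smallest modulus among the singular points: 10.
At the order-1 pole 10 set g(τ) = (τ - (10))*f(τ) = -36/5.
Simple pole: residue = g(a) at a = 10, which is -36/5.


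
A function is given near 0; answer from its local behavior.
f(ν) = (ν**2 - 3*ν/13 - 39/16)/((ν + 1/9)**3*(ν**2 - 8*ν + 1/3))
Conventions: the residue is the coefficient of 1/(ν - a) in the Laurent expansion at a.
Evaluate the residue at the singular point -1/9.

The residue is -140187429/1625000.

At the order-3 pole -1/9 set g(ν) = (ν - (-1/9))^3*f(ν) = (ν**2 - 3*ν/13 - 39/16)/(ν**2 - 8*ν + 1/3).
Order-3 pole: residue = g''(a)/2; g''(-1/9) = -140187429/812500, so the residue is -140187429/1625000.


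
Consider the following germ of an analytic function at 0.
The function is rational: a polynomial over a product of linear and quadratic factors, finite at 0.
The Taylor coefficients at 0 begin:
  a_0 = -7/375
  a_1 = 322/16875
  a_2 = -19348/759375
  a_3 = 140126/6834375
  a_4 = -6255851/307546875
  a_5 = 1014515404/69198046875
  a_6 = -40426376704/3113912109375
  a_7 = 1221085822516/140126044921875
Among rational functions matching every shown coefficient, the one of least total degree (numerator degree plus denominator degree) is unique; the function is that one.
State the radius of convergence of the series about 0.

The radius of convergence is 9/7.

No rational of total degree below 4 reproduces all 8 coefficients; solving the [0/4] Pade equations on them gives f(δ) = 1/(9*(δ - 9/7)*(δ + 5/3)**3), whose expansion matches every shown term.
Denominator factor (δ + 5/3)^3: pole of order 3 at -5/3, modulus 5/3.
Denominator factor (δ - 9/7): pole of order 1 at 9/7, modulus 9/7.
The radius of convergence is the smallest modulus among the singular points: 9/7.
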